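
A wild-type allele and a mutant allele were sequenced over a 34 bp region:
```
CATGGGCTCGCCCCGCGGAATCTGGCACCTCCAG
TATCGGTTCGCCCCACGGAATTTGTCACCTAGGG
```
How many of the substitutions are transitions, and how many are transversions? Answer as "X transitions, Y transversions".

5 transitions, 4 transversions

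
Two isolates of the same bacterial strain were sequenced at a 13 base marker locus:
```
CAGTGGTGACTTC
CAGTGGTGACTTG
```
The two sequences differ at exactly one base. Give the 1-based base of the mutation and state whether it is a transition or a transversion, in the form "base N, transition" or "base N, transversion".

base 13, transversion

Base 13 changes C→G. C is a pyrimidine and G is a purine, so this is a transversion.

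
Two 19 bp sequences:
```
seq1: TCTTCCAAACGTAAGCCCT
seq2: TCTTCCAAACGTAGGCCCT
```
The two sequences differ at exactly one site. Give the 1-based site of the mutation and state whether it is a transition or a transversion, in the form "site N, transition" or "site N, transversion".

Site 14 changes A→G. A is a purine and G is a purine, so this is a transition.

site 14, transition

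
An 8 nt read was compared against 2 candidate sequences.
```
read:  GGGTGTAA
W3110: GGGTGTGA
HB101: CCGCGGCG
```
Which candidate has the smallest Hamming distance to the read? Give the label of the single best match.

Hamming distances to read — W3110: 1; HB101: 6.
Smallest is W3110 with 1 mismatch.

W3110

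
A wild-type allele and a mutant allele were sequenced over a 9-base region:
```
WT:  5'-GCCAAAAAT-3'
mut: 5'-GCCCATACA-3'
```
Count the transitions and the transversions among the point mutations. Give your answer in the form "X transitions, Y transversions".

Transitions (purine↔purine or pyrimidine↔pyrimidine): none.
Transversions (purine↔pyrimidine): 4 A→C, 6 A→T, 8 A→C, 9 T→A.

0 transitions, 4 transversions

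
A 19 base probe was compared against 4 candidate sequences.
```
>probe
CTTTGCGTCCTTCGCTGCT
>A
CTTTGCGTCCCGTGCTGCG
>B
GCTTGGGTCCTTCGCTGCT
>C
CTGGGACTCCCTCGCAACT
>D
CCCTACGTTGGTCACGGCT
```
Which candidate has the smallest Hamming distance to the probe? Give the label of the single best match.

Hamming distances to probe — A: 4; B: 3; C: 7; D: 8.
Smallest is B with 3 mismatches.

B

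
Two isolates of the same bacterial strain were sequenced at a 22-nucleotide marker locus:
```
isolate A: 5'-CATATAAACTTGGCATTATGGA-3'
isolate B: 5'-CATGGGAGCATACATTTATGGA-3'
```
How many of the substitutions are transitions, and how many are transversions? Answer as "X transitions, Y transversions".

Mismatches (1-based):
base 4: A→G (purine→purine, transition)
base 5: T→G (pyrimidine→purine, transversion)
base 6: A→G (purine→purine, transition)
base 8: A→G (purine→purine, transition)
base 10: T→A (pyrimidine→purine, transversion)
base 12: G→A (purine→purine, transition)
base 13: G→C (purine→pyrimidine, transversion)
base 14: C→A (pyrimidine→purine, transversion)
base 15: A→T (purine→pyrimidine, transversion)

4 transitions, 5 transversions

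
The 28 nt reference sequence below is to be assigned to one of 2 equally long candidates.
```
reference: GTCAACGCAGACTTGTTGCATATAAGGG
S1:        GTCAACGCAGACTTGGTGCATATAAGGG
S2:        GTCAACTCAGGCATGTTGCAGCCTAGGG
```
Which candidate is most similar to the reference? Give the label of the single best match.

S1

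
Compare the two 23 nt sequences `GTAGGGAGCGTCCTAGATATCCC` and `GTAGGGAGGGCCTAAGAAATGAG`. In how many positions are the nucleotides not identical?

Comparing position by position, 8 positions differ: 9 (C/G), 11 (T/C), 13 (C/T), 14 (T/A), 18 (T/A), 21 (C/G), 22 (C/A), 23 (C/G).

8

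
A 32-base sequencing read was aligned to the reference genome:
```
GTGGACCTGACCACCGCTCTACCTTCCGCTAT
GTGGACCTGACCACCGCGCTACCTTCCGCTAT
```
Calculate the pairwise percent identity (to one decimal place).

96.9%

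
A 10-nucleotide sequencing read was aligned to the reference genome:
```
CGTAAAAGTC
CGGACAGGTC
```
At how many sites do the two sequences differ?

3

Comparing position by position, 3 sites differ: 3 (T/G), 5 (A/C), 7 (A/G).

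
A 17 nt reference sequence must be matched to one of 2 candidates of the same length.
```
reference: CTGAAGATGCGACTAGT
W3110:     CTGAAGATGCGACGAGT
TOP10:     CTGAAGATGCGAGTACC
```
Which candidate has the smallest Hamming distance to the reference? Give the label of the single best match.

Hamming distances to reference — W3110: 1; TOP10: 3.
Smallest is W3110 with 1 mismatch.

W3110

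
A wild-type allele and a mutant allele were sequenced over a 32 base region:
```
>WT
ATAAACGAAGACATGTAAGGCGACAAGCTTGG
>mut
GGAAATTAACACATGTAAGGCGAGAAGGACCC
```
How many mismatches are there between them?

Comparing position by position, 11 sites differ: 1 (A/G), 2 (T/G), 6 (C/T), 7 (G/T), 10 (G/C), 24 (C/G), 28 (C/G), 29 (T/A), 30 (T/C), 31 (G/C), 32 (G/C).

11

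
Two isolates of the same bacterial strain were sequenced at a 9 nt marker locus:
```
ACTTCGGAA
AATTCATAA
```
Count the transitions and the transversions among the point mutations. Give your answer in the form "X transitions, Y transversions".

1 transition, 2 transversions

Mismatches (1-based):
site 2: C→A (pyrimidine→purine, transversion)
site 6: G→A (purine→purine, transition)
site 7: G→T (purine→pyrimidine, transversion)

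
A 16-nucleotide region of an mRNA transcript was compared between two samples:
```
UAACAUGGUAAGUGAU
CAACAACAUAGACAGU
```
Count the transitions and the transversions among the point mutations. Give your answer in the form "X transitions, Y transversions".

7 transitions, 2 transversions

Transitions (purine↔purine or pyrimidine↔pyrimidine): 1 U→C, 8 G→A, 11 A→G, 12 G→A, 13 U→C, 14 G→A, 15 A→G.
Transversions (purine↔pyrimidine): 6 U→A, 7 G→C.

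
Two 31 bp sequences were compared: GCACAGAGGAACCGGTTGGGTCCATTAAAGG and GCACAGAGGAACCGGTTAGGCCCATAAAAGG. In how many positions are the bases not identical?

3

Mismatches (1-based): position 18: G→A; position 21: T→C; position 26: T→A.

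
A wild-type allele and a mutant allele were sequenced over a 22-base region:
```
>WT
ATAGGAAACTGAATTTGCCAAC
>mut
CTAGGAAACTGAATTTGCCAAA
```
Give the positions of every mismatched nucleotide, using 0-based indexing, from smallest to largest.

Scanning 0-based: 0: A/C; 21: C/A.

0, 21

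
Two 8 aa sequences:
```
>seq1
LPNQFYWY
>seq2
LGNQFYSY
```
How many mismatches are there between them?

2

Mismatches (1-based): residue 2: P→G; residue 7: W→S.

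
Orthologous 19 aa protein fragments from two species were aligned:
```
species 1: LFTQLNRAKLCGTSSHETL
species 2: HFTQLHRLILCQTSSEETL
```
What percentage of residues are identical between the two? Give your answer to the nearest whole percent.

68%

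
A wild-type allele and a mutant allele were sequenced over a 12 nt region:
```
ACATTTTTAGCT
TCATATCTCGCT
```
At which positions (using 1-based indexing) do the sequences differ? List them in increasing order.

1, 5, 7, 9

Scanning 1-based: 1: A/T; 5: T/A; 7: T/C; 9: A/C.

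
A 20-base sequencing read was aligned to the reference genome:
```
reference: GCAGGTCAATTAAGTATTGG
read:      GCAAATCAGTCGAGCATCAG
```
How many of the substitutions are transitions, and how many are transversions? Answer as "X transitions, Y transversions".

8 transitions, 0 transversions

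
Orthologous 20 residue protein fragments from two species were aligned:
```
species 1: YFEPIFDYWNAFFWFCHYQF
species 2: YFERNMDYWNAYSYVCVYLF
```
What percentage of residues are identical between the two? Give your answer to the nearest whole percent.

55%

Mismatches at positions 4, 5, 6, 12, 13, 14, 15, 17, 19 (1-based): 9 of 20.
Identical positions: 11/20 = 55% → 55%.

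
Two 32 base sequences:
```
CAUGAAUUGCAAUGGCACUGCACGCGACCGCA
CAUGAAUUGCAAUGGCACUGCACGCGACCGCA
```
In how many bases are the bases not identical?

0

No positions differ; the sequences are identical.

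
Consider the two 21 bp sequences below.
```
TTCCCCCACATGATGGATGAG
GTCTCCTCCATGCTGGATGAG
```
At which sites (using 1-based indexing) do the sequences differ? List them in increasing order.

Scanning 1-based: 1: T/G; 4: C/T; 7: C/T; 8: A/C; 13: A/C.

1, 4, 7, 8, 13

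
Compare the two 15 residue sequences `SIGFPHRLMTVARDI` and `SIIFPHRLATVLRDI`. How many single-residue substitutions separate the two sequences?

Comparing position by position, 3 positions differ: 3 (G/I), 9 (M/A), 12 (A/L).

3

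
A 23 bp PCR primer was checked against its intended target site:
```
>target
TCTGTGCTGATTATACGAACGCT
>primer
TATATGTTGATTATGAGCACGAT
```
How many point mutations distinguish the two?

Comparing position by position, 7 positions differ: 2 (C/A), 4 (G/A), 7 (C/T), 15 (A/G), 16 (C/A), 18 (A/C), 22 (C/A).

7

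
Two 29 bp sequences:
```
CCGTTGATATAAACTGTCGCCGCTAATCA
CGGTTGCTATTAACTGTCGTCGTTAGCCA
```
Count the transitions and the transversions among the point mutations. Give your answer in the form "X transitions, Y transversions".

4 transitions, 3 transversions

Mismatches (1-based):
base 2: C→G (pyrimidine→purine, transversion)
base 7: A→C (purine→pyrimidine, transversion)
base 11: A→T (purine→pyrimidine, transversion)
base 20: C→T (pyrimidine→pyrimidine, transition)
base 23: C→T (pyrimidine→pyrimidine, transition)
base 26: A→G (purine→purine, transition)
base 27: T→C (pyrimidine→pyrimidine, transition)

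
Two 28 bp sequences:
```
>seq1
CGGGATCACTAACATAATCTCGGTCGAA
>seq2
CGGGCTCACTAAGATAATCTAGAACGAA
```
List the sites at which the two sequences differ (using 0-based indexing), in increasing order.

Scanning 0-based: 4: A/C; 12: C/G; 20: C/A; 22: G/A; 23: T/A.

4, 12, 20, 22, 23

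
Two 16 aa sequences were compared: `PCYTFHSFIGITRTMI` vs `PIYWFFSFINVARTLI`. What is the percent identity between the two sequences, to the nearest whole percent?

56%

Mismatches at positions 2, 4, 6, 10, 11, 12, 15 (1-based): 7 of 16.
Identical positions: 9/16 = 56.25% → 56%.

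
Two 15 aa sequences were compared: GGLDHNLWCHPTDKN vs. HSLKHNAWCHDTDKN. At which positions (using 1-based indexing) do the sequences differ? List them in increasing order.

1, 2, 4, 7, 11

Scanning 1-based: 1: G/H; 2: G/S; 4: D/K; 7: L/A; 11: P/D.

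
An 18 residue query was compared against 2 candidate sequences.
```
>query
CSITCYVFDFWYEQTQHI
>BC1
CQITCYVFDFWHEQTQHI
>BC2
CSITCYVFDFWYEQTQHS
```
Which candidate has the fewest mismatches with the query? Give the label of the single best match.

BC2

Hamming distances to query — BC1: 2; BC2: 1.
Smallest is BC2 with 1 mismatch.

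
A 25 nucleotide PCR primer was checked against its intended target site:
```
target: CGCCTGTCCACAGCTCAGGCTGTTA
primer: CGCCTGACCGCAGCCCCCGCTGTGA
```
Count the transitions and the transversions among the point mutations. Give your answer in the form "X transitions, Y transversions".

2 transitions, 4 transversions

Mismatches (1-based):
base 7: T→A (pyrimidine→purine, transversion)
base 10: A→G (purine→purine, transition)
base 15: T→C (pyrimidine→pyrimidine, transition)
base 17: A→C (purine→pyrimidine, transversion)
base 18: G→C (purine→pyrimidine, transversion)
base 24: T→G (pyrimidine→purine, transversion)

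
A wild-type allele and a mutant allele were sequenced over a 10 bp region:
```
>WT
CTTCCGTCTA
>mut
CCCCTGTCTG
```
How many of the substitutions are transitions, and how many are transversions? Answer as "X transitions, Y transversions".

4 transitions, 0 transversions

Transitions (purine↔purine or pyrimidine↔pyrimidine): 2 T→C, 3 T→C, 5 C→T, 10 A→G.
Transversions (purine↔pyrimidine): none.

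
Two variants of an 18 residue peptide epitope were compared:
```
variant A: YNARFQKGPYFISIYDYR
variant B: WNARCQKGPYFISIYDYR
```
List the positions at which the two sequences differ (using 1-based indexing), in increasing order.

Scanning 1-based: 1: Y/W; 5: F/C.

1, 5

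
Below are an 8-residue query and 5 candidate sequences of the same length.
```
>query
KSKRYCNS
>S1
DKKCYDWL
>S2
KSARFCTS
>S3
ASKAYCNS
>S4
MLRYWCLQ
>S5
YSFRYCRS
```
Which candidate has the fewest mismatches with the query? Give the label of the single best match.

S3

S1 differs at 6 positions; S2 differs at 3 positions; S3 differs at 2 positions; S4 differs at 7 positions; S5 differs at 3 positions. The closest is S3.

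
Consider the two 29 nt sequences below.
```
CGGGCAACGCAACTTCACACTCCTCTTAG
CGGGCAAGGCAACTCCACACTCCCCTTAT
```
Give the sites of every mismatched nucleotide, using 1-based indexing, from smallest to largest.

8, 15, 24, 29

Differences at site 8 (C→G), site 15 (T→C), site 24 (T→C), site 29 (G→T).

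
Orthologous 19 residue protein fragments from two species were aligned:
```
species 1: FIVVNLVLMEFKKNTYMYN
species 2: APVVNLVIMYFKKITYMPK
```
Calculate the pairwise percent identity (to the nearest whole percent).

63%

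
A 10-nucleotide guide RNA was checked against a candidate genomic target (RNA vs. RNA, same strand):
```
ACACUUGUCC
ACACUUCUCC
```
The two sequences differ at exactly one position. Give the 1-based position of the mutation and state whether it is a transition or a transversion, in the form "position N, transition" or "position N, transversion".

position 7, transversion

The sequences differ only at position 7: G→C (purine→pyrimidine), a transversion.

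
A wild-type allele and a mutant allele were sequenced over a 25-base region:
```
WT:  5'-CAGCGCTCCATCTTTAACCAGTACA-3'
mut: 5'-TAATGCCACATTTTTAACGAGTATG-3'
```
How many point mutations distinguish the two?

9

The sequences differ at bases 1, 3, 4, 7, 8, 12, 19, 24, 25 (1-based) — 9 in total.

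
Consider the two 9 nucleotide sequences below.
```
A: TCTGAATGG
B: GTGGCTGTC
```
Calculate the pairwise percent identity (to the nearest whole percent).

Mismatches at positions 1, 2, 3, 5, 6, 7, 8, 9 (1-based): 8 of 9.
Identical positions: 1/9 = 11.11% → 11%.

11%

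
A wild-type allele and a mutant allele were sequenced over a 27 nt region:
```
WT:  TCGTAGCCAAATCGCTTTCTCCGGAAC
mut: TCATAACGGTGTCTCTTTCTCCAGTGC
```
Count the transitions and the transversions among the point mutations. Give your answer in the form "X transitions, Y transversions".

6 transitions, 4 transversions

Mismatches (1-based):
position 3: G→A (purine→purine, transition)
position 6: G→A (purine→purine, transition)
position 8: C→G (pyrimidine→purine, transversion)
position 9: A→G (purine→purine, transition)
position 10: A→T (purine→pyrimidine, transversion)
position 11: A→G (purine→purine, transition)
position 14: G→T (purine→pyrimidine, transversion)
position 23: G→A (purine→purine, transition)
position 25: A→T (purine→pyrimidine, transversion)
position 26: A→G (purine→purine, transition)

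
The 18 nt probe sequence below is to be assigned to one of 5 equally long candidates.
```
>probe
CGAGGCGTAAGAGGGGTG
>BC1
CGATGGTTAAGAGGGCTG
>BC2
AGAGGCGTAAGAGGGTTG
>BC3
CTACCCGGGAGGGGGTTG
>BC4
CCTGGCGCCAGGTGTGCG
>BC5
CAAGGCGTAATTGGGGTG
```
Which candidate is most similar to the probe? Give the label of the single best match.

BC1 differs at 4 positions; BC2 differs at 2 positions; BC3 differs at 7 positions; BC4 differs at 8 positions; BC5 differs at 3 positions. The closest is BC2.

BC2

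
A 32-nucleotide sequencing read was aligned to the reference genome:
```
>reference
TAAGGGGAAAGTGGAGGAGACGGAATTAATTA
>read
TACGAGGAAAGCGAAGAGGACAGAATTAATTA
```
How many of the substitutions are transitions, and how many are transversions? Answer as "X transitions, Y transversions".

6 transitions, 1 transversion

Transitions (purine↔purine or pyrimidine↔pyrimidine): 5 G→A, 12 T→C, 14 G→A, 17 G→A, 18 A→G, 22 G→A.
Transversions (purine↔pyrimidine): 3 A→C.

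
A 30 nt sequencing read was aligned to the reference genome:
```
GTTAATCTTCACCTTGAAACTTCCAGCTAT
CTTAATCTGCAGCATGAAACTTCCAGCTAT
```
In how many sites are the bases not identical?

The sequences differ at sites 1, 9, 12, 14 (1-based) — 4 in total.

4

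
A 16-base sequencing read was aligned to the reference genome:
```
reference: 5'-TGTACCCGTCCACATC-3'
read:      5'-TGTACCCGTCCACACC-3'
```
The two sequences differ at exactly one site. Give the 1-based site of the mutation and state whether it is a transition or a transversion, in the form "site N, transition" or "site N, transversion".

site 15, transition

The sequences differ only at site 15: T→C (pyrimidine→pyrimidine), a transition.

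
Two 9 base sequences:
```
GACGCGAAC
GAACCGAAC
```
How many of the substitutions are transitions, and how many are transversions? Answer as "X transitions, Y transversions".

0 transitions, 2 transversions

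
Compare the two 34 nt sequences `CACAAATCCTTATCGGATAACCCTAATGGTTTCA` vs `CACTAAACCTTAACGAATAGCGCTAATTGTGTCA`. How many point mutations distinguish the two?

Comparing position by position, 8 bases differ: 4 (A/T), 7 (T/A), 13 (T/A), 16 (G/A), 20 (A/G), 22 (C/G), 28 (G/T), 31 (T/G).

8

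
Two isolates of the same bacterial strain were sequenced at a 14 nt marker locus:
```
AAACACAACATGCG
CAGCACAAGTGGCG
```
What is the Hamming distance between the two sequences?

5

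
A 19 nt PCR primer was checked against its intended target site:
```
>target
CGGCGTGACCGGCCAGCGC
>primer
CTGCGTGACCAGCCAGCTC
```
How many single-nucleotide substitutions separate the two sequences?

Comparing position by position, 3 sites differ: 2 (G/T), 11 (G/A), 18 (G/T).

3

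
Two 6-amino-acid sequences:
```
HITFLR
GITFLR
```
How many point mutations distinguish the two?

1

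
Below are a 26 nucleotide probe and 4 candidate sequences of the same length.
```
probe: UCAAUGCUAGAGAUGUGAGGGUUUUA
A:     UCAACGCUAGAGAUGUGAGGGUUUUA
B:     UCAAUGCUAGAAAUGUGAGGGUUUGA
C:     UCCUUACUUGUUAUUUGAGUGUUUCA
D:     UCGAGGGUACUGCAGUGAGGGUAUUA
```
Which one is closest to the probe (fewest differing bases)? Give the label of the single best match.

A differs at 1 base; B differs at 2 bases; C differs at 9 bases; D differs at 8 bases. The closest is A.

A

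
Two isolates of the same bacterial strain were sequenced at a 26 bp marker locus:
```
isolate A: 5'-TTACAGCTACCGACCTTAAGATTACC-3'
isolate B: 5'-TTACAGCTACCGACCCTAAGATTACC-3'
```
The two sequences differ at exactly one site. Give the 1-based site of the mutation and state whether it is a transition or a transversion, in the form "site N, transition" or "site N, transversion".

site 16, transition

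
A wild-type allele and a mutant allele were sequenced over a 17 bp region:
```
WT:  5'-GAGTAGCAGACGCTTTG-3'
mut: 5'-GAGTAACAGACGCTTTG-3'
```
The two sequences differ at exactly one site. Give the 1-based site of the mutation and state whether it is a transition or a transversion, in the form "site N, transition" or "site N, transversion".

site 6, transition

The sequences differ only at site 6: G→A (purine→purine), a transition.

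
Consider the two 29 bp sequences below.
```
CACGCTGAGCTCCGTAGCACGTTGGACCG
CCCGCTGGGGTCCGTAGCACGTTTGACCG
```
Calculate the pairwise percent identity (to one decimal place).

4 positions differ (2, 8, 10, 24), so 25 of 29 match: 25/29 = 86.21%.

86.2%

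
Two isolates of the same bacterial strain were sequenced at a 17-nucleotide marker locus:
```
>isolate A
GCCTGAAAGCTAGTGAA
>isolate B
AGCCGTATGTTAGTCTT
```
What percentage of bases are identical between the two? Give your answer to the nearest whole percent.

47%

Mismatches at positions 1, 2, 4, 6, 8, 10, 15, 16, 17 (1-based): 9 of 17.
Identical positions: 8/17 = 47.06% → 47%.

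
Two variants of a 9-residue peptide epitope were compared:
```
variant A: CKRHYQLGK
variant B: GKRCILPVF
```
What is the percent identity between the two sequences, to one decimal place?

22.2%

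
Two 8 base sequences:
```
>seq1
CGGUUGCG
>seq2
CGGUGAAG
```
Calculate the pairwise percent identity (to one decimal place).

62.5%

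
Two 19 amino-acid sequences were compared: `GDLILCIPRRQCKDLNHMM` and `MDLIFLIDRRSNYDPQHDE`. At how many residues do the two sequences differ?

Comparing position by position, 11 residues differ: 1 (G/M), 5 (L/F), 6 (C/L), 8 (P/D), 11 (Q/S), 12 (C/N), 13 (K/Y), 15 (L/P), 16 (N/Q), 18 (M/D), 19 (M/E).

11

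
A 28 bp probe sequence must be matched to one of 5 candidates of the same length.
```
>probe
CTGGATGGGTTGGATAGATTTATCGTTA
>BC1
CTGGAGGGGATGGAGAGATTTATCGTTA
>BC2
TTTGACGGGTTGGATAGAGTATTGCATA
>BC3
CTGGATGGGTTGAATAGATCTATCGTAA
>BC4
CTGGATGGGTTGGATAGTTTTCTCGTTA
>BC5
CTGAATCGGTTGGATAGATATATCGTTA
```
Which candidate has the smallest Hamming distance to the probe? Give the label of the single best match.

BC4

BC1 differs at 3 sites; BC2 differs at 9 sites; BC3 differs at 3 sites; BC4 differs at 2 sites; BC5 differs at 3 sites. The closest is BC4.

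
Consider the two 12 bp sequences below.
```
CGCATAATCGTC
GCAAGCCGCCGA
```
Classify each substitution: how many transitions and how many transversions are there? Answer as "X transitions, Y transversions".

Mismatches (1-based):
site 1: C→G (pyrimidine→purine, transversion)
site 2: G→C (purine→pyrimidine, transversion)
site 3: C→A (pyrimidine→purine, transversion)
site 5: T→G (pyrimidine→purine, transversion)
site 6: A→C (purine→pyrimidine, transversion)
site 7: A→C (purine→pyrimidine, transversion)
site 8: T→G (pyrimidine→purine, transversion)
site 10: G→C (purine→pyrimidine, transversion)
site 11: T→G (pyrimidine→purine, transversion)
site 12: C→A (pyrimidine→purine, transversion)

0 transitions, 10 transversions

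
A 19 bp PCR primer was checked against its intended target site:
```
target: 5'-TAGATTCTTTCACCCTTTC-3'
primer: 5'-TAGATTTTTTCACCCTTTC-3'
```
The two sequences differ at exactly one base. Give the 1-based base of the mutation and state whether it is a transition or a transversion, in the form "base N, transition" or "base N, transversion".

Base 7 changes C→T. C is a pyrimidine and T is a pyrimidine, so this is a transition.

base 7, transition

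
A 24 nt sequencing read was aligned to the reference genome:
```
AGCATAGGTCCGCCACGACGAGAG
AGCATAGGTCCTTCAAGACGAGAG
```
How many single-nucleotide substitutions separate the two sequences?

Mismatches (1-based): site 12: G→T; site 13: C→T; site 16: C→A.

3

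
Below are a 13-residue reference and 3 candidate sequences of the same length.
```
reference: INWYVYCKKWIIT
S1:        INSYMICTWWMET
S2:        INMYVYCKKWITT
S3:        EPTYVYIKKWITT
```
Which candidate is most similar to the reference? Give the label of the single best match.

S2

Hamming distances to reference — S1: 7; S2: 2; S3: 5.
Smallest is S2 with 2 mismatches.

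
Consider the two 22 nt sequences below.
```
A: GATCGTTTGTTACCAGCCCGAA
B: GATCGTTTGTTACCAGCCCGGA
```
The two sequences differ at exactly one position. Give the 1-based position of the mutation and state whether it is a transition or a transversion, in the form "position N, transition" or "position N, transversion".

position 21, transition

Position 21 changes A→G. A is a purine and G is a purine, so this is a transition.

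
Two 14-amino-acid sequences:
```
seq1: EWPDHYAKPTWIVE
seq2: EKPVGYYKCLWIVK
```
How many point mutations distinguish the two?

7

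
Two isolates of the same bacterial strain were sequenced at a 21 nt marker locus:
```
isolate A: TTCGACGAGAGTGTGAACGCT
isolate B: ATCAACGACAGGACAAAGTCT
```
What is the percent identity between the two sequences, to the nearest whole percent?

Mismatches at positions 1, 4, 9, 12, 13, 14, 15, 18, 19 (1-based): 9 of 21.
Identical positions: 12/21 = 57.14% → 57%.

57%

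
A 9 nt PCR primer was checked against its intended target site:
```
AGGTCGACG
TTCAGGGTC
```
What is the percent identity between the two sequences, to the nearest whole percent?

8 positions differ (1, 2, 3, 4, 5, 7, 8, 9), so 1 of 9 match: 1/9 = 11.11%.

11%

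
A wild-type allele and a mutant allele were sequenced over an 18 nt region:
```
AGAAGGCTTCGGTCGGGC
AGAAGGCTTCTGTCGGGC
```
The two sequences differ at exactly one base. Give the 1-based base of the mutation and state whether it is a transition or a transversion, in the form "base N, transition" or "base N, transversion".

base 11, transversion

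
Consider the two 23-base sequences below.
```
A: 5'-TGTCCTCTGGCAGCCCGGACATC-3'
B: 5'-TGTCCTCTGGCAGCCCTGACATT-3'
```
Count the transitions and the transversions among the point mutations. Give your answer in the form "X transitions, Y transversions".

Mismatches (1-based):
site 17: G→T (purine→pyrimidine, transversion)
site 23: C→T (pyrimidine→pyrimidine, transition)

1 transition, 1 transversion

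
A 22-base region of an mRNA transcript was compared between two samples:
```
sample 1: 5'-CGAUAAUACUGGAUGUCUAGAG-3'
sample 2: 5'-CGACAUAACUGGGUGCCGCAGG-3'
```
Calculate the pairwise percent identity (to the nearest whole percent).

59%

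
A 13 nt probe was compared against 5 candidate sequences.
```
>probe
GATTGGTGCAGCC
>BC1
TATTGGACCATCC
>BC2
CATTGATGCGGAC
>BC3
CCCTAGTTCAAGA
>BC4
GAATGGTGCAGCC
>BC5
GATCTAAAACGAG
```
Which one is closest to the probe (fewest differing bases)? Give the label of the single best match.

BC4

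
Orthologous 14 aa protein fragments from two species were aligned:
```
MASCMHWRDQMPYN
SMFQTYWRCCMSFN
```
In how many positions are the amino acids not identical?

The sequences differ at positions 1, 2, 3, 4, 5, 6, 9, 10, 12, 13 (1-based) — 10 in total.

10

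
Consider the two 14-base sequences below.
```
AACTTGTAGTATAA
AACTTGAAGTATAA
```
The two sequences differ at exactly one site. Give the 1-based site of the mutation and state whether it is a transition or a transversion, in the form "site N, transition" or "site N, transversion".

site 7, transversion

Site 7 changes T→A. T is a pyrimidine and A is a purine, so this is a transversion.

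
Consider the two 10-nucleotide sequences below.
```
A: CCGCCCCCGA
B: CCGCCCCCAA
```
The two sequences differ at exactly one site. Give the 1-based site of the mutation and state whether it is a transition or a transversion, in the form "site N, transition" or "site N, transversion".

Site 9 changes G→A. G is a purine and A is a purine, so this is a transition.

site 9, transition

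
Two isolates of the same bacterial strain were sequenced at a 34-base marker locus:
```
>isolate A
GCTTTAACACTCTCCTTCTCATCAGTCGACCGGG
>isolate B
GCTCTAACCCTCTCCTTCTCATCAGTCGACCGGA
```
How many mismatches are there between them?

3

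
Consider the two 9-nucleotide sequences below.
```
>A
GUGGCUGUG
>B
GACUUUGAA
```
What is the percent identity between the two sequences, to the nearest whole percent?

6 positions differ (2, 3, 4, 5, 8, 9), so 3 of 9 match: 3/9 = 33.33%.

33%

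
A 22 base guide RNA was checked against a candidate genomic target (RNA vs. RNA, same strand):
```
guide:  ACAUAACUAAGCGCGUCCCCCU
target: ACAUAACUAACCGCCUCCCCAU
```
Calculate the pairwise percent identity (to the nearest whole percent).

Mismatches at positions 11, 15, 21 (1-based): 3 of 22.
Identical positions: 19/22 = 86.36% → 86%.

86%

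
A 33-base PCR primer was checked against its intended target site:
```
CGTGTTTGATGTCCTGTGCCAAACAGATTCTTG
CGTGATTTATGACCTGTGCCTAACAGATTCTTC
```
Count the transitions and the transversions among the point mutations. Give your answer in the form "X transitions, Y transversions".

0 transitions, 5 transversions

Transitions (purine↔purine or pyrimidine↔pyrimidine): none.
Transversions (purine↔pyrimidine): 5 T→A, 8 G→T, 12 T→A, 21 A→T, 33 G→C.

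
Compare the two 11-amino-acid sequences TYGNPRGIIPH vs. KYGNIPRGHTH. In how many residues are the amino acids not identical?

7

The sequences differ at residues 1, 5, 6, 7, 8, 9, 10 (1-based) — 7 in total.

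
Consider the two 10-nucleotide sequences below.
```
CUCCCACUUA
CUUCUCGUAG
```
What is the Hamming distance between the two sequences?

6

Mismatches (1-based): position 3: C→U; position 5: C→U; position 6: A→C; position 7: C→G; position 9: U→A; position 10: A→G.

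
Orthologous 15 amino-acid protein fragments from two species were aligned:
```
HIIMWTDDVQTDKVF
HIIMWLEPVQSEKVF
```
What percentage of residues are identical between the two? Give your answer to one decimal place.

66.7%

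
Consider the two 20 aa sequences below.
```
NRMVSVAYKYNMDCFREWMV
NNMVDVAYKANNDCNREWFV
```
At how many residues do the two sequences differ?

6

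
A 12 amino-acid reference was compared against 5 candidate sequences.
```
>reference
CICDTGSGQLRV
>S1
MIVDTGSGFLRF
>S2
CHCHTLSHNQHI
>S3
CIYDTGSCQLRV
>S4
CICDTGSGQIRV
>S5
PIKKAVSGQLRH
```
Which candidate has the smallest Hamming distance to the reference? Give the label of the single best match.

S4

S1 differs at 4 residues; S2 differs at 8 residues; S3 differs at 2 residues; S4 differs at 1 residue; S5 differs at 6 residues. The closest is S4.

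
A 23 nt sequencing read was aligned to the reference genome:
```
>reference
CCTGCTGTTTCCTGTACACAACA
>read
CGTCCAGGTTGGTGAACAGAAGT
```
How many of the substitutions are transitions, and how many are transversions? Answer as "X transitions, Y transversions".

0 transitions, 10 transversions

Mismatches (1-based):
site 2: C→G (pyrimidine→purine, transversion)
site 4: G→C (purine→pyrimidine, transversion)
site 6: T→A (pyrimidine→purine, transversion)
site 8: T→G (pyrimidine→purine, transversion)
site 11: C→G (pyrimidine→purine, transversion)
site 12: C→G (pyrimidine→purine, transversion)
site 15: T→A (pyrimidine→purine, transversion)
site 19: C→G (pyrimidine→purine, transversion)
site 22: C→G (pyrimidine→purine, transversion)
site 23: A→T (purine→pyrimidine, transversion)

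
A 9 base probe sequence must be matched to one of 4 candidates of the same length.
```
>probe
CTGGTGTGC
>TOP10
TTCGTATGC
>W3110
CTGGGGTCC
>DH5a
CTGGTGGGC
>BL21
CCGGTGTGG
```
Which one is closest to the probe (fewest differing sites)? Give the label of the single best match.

Hamming distances to probe — TOP10: 3; W3110: 2; DH5a: 1; BL21: 2.
Smallest is DH5a with 1 mismatch.

DH5a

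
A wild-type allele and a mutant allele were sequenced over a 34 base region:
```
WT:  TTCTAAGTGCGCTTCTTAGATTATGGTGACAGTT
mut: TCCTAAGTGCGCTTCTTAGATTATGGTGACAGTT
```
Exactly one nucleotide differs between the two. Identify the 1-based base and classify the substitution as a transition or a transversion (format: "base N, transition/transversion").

base 2, transition

The sequences differ only at base 2: T→C (pyrimidine→pyrimidine), a transition.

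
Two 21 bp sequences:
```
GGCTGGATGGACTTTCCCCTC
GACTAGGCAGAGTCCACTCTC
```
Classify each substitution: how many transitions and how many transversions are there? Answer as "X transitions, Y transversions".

8 transitions, 2 transversions

Transitions (purine↔purine or pyrimidine↔pyrimidine): 2 G→A, 5 G→A, 7 A→G, 8 T→C, 9 G→A, 14 T→C, 15 T→C, 18 C→T.
Transversions (purine↔pyrimidine): 12 C→G, 16 C→A.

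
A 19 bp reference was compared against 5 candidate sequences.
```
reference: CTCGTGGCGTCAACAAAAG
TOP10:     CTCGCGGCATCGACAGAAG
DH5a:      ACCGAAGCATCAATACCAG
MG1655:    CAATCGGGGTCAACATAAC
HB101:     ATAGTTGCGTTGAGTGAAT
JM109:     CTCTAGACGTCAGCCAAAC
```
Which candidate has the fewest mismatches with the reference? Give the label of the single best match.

TOP10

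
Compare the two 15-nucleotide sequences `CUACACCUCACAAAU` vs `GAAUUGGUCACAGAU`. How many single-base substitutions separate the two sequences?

7

Mismatches (1-based): site 1: C→G; site 2: U→A; site 4: C→U; site 5: A→U; site 6: C→G; site 7: C→G; site 13: A→G.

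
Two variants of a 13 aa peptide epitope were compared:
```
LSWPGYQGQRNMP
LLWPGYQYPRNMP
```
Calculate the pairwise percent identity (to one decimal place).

Mismatches at positions 2, 8, 9 (1-based): 3 of 13.
Identical positions: 10/13 = 76.92% → 76.9%.

76.9%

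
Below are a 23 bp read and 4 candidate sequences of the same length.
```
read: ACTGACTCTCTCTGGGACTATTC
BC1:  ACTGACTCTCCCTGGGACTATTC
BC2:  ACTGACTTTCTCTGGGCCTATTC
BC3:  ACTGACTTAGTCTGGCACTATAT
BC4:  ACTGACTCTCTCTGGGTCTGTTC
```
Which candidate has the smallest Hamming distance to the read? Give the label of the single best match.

BC1

BC1 differs at 1 base; BC2 differs at 2 bases; BC3 differs at 6 bases; BC4 differs at 2 bases. The closest is BC1.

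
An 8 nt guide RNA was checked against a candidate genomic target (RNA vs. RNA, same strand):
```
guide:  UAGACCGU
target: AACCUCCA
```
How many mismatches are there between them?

6

Comparing position by position, 6 positions differ: 1 (U/A), 3 (G/C), 4 (A/C), 5 (C/U), 7 (G/C), 8 (U/A).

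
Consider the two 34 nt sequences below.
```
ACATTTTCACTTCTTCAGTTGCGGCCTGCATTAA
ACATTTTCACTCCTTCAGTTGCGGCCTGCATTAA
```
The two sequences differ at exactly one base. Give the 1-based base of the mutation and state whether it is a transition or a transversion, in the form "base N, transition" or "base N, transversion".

base 12, transition

The sequences differ only at base 12: T→C (pyrimidine→pyrimidine), a transition.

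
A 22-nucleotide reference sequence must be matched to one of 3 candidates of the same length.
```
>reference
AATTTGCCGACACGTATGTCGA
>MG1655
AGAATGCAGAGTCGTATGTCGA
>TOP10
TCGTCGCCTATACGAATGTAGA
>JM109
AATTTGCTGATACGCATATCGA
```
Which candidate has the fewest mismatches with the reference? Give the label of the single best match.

Hamming distances to reference — MG1655: 6; TOP10: 8; JM109: 4.
Smallest is JM109 with 4 mismatches.

JM109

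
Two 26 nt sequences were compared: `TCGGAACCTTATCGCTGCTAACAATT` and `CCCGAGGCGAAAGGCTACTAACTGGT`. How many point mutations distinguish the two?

The sequences differ at positions 1, 3, 6, 7, 9, 10, 12, 13, 17, 23, 24, 25 (1-based) — 12 in total.

12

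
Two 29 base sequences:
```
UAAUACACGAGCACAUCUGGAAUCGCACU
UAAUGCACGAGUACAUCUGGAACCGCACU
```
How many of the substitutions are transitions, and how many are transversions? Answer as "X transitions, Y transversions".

Mismatches (1-based):
position 5: A→G (purine→purine, transition)
position 12: C→U (pyrimidine→pyrimidine, transition)
position 23: U→C (pyrimidine→pyrimidine, transition)

3 transitions, 0 transversions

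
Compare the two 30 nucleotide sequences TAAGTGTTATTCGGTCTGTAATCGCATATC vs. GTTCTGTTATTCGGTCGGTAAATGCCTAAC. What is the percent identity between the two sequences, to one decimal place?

Mismatches at positions 1, 2, 3, 4, 17, 22, 23, 26, 29 (1-based): 9 of 30.
Identical positions: 21/30 = 70% → 70.0%.

70.0%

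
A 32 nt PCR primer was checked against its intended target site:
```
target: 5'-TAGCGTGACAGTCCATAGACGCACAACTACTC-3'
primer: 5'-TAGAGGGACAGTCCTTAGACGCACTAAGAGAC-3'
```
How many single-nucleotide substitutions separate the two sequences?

8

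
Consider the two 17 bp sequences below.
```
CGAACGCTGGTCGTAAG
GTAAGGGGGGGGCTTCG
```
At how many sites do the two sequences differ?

10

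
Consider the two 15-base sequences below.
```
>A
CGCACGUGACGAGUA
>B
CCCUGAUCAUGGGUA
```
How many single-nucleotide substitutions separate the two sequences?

7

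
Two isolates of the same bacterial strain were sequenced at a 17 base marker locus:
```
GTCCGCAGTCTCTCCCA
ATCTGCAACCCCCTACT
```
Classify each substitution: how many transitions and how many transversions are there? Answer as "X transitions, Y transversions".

Transitions (purine↔purine or pyrimidine↔pyrimidine): 1 G→A, 4 C→T, 8 G→A, 9 T→C, 11 T→C, 13 T→C, 14 C→T.
Transversions (purine↔pyrimidine): 15 C→A, 17 A→T.

7 transitions, 2 transversions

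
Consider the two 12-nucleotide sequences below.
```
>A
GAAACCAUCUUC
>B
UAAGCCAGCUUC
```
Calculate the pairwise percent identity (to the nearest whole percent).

75%

3 positions differ (1, 4, 8), so 9 of 12 match: 9/12 = 75%.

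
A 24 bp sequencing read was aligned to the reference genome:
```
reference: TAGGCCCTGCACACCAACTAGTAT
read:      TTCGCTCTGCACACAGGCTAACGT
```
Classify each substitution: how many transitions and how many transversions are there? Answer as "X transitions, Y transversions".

Mismatches (1-based):
base 2: A→T (purine→pyrimidine, transversion)
base 3: G→C (purine→pyrimidine, transversion)
base 6: C→T (pyrimidine→pyrimidine, transition)
base 15: C→A (pyrimidine→purine, transversion)
base 16: A→G (purine→purine, transition)
base 17: A→G (purine→purine, transition)
base 21: G→A (purine→purine, transition)
base 22: T→C (pyrimidine→pyrimidine, transition)
base 23: A→G (purine→purine, transition)

6 transitions, 3 transversions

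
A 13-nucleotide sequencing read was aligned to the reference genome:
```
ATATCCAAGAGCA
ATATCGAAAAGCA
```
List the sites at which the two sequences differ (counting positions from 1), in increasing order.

Scanning 1-based: 6: C/G; 9: G/A.

6, 9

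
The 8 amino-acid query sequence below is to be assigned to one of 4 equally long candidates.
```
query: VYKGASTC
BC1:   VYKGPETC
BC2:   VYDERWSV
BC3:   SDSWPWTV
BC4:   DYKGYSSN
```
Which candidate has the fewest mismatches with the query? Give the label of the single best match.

BC1

Hamming distances to query — BC1: 2; BC2: 6; BC3: 7; BC4: 4.
Smallest is BC1 with 2 mismatches.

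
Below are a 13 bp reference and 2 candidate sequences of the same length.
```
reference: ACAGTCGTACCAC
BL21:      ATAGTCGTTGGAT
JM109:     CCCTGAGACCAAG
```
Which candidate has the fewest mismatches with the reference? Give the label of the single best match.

Hamming distances to reference — BL21: 5; JM109: 9.
Smallest is BL21 with 5 mismatches.

BL21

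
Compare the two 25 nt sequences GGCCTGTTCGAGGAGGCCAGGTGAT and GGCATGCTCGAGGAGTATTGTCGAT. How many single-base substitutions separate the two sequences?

Comparing position by position, 8 sites differ: 4 (C/A), 7 (T/C), 16 (G/T), 17 (C/A), 18 (C/T), 19 (A/T), 21 (G/T), 22 (T/C).

8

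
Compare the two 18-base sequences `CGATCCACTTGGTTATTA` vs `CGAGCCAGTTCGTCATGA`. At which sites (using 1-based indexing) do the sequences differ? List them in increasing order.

Scanning 1-based: 4: T/G; 8: C/G; 11: G/C; 14: T/C; 17: T/G.

4, 8, 11, 14, 17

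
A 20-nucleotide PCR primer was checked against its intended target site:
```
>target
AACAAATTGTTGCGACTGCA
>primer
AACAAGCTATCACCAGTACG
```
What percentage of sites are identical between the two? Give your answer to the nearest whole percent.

9 positions differ (6, 7, 9, 11, 12, 14, 16, 18, 20), so 11 of 20 match: 11/20 = 55%.

55%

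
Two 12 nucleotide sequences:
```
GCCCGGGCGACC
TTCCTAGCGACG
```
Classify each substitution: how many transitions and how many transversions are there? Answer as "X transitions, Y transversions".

2 transitions, 3 transversions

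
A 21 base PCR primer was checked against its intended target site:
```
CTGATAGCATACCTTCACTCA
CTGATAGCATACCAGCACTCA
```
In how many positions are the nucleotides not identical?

The sequences differ at positions 14, 15 (1-based) — 2 in total.

2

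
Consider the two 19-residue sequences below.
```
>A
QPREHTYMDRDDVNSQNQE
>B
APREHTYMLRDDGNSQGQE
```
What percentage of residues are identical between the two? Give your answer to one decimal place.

4 positions differ (1, 9, 13, 17), so 15 of 19 match: 15/19 = 78.95%.

78.9%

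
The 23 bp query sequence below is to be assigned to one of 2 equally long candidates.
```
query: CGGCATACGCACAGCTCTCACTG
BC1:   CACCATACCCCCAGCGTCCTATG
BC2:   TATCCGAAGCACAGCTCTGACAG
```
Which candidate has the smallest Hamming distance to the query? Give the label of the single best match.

BC1 differs at 9 sites; BC2 differs at 8 sites. The closest is BC2.

BC2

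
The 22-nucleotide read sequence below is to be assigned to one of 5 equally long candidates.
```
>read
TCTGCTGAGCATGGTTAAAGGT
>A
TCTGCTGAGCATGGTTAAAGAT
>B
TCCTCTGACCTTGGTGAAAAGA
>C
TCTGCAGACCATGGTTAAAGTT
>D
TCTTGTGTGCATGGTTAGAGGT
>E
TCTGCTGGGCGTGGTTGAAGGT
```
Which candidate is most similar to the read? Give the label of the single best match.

A

A differs at 1 base; B differs at 7 bases; C differs at 3 bases; D differs at 4 bases; E differs at 3 bases. The closest is A.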